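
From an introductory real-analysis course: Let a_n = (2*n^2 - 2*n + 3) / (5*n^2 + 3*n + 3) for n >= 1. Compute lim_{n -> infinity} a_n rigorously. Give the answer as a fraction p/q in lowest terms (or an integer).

Divide numerator and denominator by n^2, the highest power:
numerator / n^2 = 2 - 2/n + 3/n^2
denominator / n^2 = 5 + 3/n + 3/n^2
As n -> infinity, all terms of the form c/n^k (k >= 1) tend to 0.
So numerator / n^2 -> 2 and denominator / n^2 -> 5.
Therefore lim a_n = 2/5.

2/5


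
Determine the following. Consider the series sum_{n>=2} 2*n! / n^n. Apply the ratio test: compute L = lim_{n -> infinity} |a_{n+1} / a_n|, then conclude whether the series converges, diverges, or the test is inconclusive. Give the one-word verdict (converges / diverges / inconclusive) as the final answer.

Let a_n denote the general term. Form the ratio a_{n+1}/a_n and simplify:
a_{n+1}/a_n = (n/(n + 1))^n
Take the limit as n -> infinity: L = exp(-1).
Since L = exp(-1) < 1, the ratio test implies the series converges.

converges


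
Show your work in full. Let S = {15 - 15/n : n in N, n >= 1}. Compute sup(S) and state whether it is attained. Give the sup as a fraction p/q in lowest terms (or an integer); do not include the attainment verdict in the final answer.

Analysis:
- Values: 0, 15/2, 10, 45/4, ... strictly increasing.
- Minimum is 0 (n=1); inf = 0 (attained).
- 15 - 15/n -> 15 from below; sup = 15, not attained.
Conclusion: sup(S) = 15, not attained in S.

15


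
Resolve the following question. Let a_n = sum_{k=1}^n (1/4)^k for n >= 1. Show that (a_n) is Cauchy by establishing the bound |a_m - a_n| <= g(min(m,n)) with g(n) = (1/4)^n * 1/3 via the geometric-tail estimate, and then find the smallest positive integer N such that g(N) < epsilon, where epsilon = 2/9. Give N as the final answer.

For m > n >= 1: |a_m - a_n| = sum_{k=n+1}^m (1/4)^k < sum_{k=n+1}^infinity (1/4)^k = (1/4)^(n+1) / (1 - 1/4) = (1/4)^n * (1/4) * (4/3) = (1/4)^n * 1/3.
So g(n) = (1/4)^n / 3. Since g(n) -> 0, (a_n) is Cauchy.
Now solve g(N) < 2/9: (1/4)^N / 3 < 2/9 <=> 4^N > 1 / (3 * 2/9) = 3/2.
Check powers of 4: 4^0 = 1 <= 3/2, 4^1 = 4 > 3/2.
So the smallest such N is 1. Check: g(1) = 1/(3 * 4) = 1/12 < 2/9.

1


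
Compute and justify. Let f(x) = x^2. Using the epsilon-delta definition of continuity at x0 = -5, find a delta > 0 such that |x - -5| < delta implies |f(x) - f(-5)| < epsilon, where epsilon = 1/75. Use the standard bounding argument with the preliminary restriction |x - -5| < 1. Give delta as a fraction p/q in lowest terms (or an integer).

Factor: |x^2 - (-5)^2| = |x - -5| * |x + -5|.
Impose |x - -5| < 1 first. Then |x + -5| = |(x - -5) + 2*(-5)| <= |x - -5| + 2*|-5| < 1 + 10 = 11.
So |x^2 - (-5)^2| < delta * 11.
We need delta * 11 <= 1/75, i.e. delta <= 1/75/11 = 1/825.
Since 1/825 < 1, this is tighter than 1; take delta = 1/825.
So delta = 1/825 works.

1/825


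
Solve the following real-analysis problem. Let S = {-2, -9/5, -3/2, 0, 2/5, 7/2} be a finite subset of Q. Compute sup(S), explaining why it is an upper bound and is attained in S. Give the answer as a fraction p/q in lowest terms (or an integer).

S is finite, so sup(S) = max(S).
Sorted decreasing:
7/2, 2/5, 0, -3/2, -9/5, -2
The extremum is 7/2.
For every x in S, x <= 7/2. And 7/2 is in S, so it is attained.
Therefore sup(S) = 7/2.

7/2


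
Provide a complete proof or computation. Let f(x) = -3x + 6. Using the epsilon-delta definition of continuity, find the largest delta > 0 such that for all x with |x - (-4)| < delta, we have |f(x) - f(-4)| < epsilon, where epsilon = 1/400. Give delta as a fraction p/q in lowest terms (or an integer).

We compute f(-4) = -3*(-4) + 6 = 18.
|f(x) - f(-4)| = |-3x + 6 - (18)| = |-3(x - (-4))| = 3|x - (-4)|.
We need 3|x - (-4)| < 1/400, i.e. |x - (-4)| < 1/400 / 3 = 1/1200.
So any delta <= 1/1200 works. Conversely, if delta > 1/1200, then x = -4 + 1/1200 satisfies |x - (-4)| = 1/1200 < delta but |f(x) - f(-4)| = 3 * 1/1200 = 1/400, which is not < 1/400; so no larger delta works.
Hence the largest such delta is 1/1200.

1/1200


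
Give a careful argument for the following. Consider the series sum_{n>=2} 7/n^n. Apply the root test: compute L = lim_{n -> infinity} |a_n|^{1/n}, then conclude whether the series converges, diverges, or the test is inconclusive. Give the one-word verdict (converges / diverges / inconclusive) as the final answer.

Let a_n denote the general term. Form |a_n|^(1/n) and simplify:
|a_n|^(1/n) = 7^(1/n)/n
Take the limit as n -> infinity: L = 0.
Since L = 0 < 1, the root test implies convergence.

converges


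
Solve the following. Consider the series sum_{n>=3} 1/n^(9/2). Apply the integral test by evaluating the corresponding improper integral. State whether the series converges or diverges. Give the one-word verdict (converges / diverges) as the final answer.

Let f(x) = x^(-9/2). Then f is positive, continuous, and decreasing on [3, infinity), so the integral test applies.
Compute the improper integral int_{3}^infinity f(x) dx:
  antiderivative F(x) = -2/(7*x^(7/2)).
  As x -> infinity, F(x) -> 0 (since p = 9/2 > 1).
  So int = F(infinity) - F(3) = 0 - (-2*sqrt(3)/567) = 2*sqrt(3)/567.
  Finite, so by the integral test, the series converges.

converges


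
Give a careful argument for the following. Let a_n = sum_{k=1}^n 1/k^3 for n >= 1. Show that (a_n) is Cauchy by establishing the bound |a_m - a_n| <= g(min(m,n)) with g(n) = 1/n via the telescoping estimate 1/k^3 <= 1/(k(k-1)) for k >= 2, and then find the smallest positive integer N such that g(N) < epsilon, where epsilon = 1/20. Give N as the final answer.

For m > n >= 1: |a_m - a_n| = sum_{k=n+1}^m 1/k^3.
Use 1/k^3 <= 1/(k(k-1)) = 1/(k-1) - 1/k for k >= 2 (which holds since k^3 >= k^2 >= k(k-1) for k >= 2):
sum_{k=n+1}^m 1/k^3 <= sum_{k=n+1}^m (1/(k-1) - 1/k) = 1/n - 1/m <= 1/n.
By symmetry the same bound holds with n,m swapped, so |a_m - a_n| <= 1/min(m,n) = g(min(m,n)). Since g(n) -> 0, (a_n) is Cauchy.
Now solve g(N) < 1/20: 1/N < 1/20 <=> N > 1/(1/20) = 20.
The smallest integer strictly greater than 20 is N = 21.
Check: g(21) = 1/21 < 1/20; g(20) = 1/20 >= 1/20. So N = 21.

21


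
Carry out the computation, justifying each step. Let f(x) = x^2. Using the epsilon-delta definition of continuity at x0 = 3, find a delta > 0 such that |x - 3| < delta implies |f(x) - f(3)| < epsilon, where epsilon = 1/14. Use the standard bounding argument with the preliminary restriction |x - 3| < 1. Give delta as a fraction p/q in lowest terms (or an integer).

Factor: |x^2 - (3)^2| = |x - 3| * |x + 3|.
Impose |x - 3| < 1 first. Then |x + 3| = |(x - 3) + 2*(3)| <= |x - 3| + 2*|3| < 1 + 6 = 7.
So |x^2 - (3)^2| < delta * 7.
We need delta * 7 <= 1/14, i.e. delta <= 1/14/7 = 1/98.
Since 1/98 < 1, this is tighter than 1; take delta = 1/98.
So delta = 1/98 works.

1/98


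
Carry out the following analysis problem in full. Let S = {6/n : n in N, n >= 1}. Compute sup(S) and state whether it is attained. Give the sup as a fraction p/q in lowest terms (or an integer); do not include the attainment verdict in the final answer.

Analysis:
- Values: 6, 3, 2, 3/2, ... strictly decreasing.
- The maximum is 6 (n=1); sup = 6 (attained).
- The set is bounded below by 0; 6/n -> 0 so 0 is the greatest lower bound.
- 0 is not in the set, so inf = 0 is not attained.
Conclusion: sup(S) = 6, attained in S.

6


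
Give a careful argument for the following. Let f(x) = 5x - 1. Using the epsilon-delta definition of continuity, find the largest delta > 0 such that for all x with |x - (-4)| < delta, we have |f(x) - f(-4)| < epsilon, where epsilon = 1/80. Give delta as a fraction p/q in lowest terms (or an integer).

We compute f(-4) = 5*(-4) - 1 = -21.
|f(x) - f(-4)| = |5x - 1 - (-21)| = |5(x - (-4))| = 5|x - (-4)|.
We need 5|x - (-4)| < 1/80, i.e. |x - (-4)| < 1/80 / 5 = 1/400.
So any delta <= 1/400 works. Conversely, if delta > 1/400, then x = -4 + 1/400 satisfies |x - (-4)| = 1/400 < delta but |f(x) - f(-4)| = 5 * 1/400 = 1/80, which is not < 1/80; so no larger delta works.
Hence the largest such delta is 1/400.

1/400


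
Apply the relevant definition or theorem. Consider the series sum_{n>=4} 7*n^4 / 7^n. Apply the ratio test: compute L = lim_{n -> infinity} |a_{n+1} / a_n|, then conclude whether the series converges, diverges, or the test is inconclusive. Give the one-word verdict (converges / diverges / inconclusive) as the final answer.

Let a_n denote the general term. Form the ratio a_{n+1}/a_n and simplify:
a_{n+1}/a_n = (n + 1)^4/(7*n^4)
Take the limit as n -> infinity: L = 1/7.
Since L = 1/7 < 1, the ratio test implies the series converges.

converges


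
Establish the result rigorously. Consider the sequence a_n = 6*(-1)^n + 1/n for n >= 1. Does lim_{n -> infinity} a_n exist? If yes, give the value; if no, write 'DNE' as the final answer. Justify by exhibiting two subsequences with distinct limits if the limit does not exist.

Examine the behaviour of a_n along subsequences.
a_{2k} = 6 + 1/(2k) -> 6. a_{2k+1} = -6 + 1/(2k+1) -> -6.
Since these two subsequential limits are 6 and -6, distinct, the full sequence cannot converge (a convergent sequence has all subsequences tending to the same limit). So lim a_n does not exist.

DNE


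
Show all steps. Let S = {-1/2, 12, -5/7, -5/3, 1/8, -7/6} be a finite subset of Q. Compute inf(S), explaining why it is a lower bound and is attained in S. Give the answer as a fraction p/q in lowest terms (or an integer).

S is finite, so inf(S) = min(S).
Sorted increasing:
-5/3, -7/6, -5/7, -1/2, 1/8, 12
The extremum is -5/3.
For every x in S, x >= -5/3. And -5/3 is in S, so it is attained.
Therefore inf(S) = -5/3.

-5/3


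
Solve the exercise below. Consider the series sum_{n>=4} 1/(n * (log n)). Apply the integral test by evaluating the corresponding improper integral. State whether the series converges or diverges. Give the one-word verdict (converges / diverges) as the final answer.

Let f(x) = 1/(x*log(x)). Then f is positive, continuous, and decreasing on [4, infinity), so the integral test applies.
Compute the improper integral int_{4}^infinity f(x) dx:
  antiderivative F(x) = log(log(x)).
  F(x) = log(log(x)) -> infinity as x -> infinity. The integral diverges, so by the integral test, the series diverges.

diverges


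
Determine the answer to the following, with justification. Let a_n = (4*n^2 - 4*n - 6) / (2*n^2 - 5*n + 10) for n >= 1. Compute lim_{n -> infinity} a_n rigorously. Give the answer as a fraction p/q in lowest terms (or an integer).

Divide numerator and denominator by n^2, the highest power:
numerator / n^2 = 4 - 4/n - 6/n^2
denominator / n^2 = 2 - 5/n + 10/n^2
As n -> infinity, all terms of the form c/n^k (k >= 1) tend to 0.
So numerator / n^2 -> 4 and denominator / n^2 -> 2.
Therefore lim a_n = 2.

2


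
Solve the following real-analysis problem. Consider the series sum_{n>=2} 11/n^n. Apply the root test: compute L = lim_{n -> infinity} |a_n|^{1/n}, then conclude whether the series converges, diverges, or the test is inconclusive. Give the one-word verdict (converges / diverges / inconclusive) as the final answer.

Let a_n denote the general term. Form |a_n|^(1/n) and simplify:
|a_n|^(1/n) = 11^(1/n)/n
Take the limit as n -> infinity: L = 0.
Since L = 0 < 1, the root test implies convergence.

converges


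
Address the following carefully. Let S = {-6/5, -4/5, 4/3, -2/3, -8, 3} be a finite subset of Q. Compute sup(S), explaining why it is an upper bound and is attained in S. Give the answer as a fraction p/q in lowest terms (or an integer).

S is finite, so sup(S) = max(S).
Sorted decreasing:
3, 4/3, -2/3, -4/5, -6/5, -8
The extremum is 3.
For every x in S, x <= 3. And 3 is in S, so it is attained.
Therefore sup(S) = 3.

3


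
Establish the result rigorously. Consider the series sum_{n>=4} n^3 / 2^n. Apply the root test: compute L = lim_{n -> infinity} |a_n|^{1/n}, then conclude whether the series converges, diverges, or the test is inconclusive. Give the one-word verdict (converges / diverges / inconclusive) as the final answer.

Let a_n denote the general term. Form |a_n|^(1/n) and simplify:
|a_n|^(1/n) = n^(3/n)/2
Take the limit as n -> infinity: L = 1/2.
Since L = 1/2 < 1, the root test implies convergence.

converges


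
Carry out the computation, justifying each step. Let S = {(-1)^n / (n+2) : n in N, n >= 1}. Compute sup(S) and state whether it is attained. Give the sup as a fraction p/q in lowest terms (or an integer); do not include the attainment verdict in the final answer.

Analysis:
- Values: -1/3, 1/4, -1/5, 1/6, -1/7, ...
- Positive terms (even n): 1/(2+2), 1/(4+2), ... decreasing -> max = 1/4 (n=2).
- Negative terms (odd n): -1/(1+2), -1/(3+2), ... increasing -> min = -1/3 (n=1).
- So sup = 1/4 (attained at n=2); inf = -1/3 (attained at n=1).
Conclusion: sup(S) = 1/4, attained in S.

1/4


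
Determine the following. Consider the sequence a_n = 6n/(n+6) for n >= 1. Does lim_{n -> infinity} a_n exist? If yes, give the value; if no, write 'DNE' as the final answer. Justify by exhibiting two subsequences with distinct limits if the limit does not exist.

Examine the behaviour of a_n along subsequences.
Even-n subsequence a_{2k} = 6(2k)/(2k+6) -> 6. Odd-n subsequence a_{2k+1} = 6(2k+1)/(2k+7) -> 6. Both tend to 6, which suggests the limit is 6; verify directly.
|a_n - 6| = |6n - 6(n+6)| / (n+6) = 36/(n+6) < 36/n for every n >= 1.
Given epsilon > 0, choose a positive integer N > 36/epsilon. Then for all n >= N, |a_n - 6| < 36/n <= 36/N < epsilon.
So by the definition of the limit, lim a_n exists and equals 6.

6


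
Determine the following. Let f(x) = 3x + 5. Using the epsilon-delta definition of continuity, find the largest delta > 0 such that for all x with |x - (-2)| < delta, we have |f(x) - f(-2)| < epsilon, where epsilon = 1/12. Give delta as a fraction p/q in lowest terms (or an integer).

We compute f(-2) = 3*(-2) + 5 = -1.
|f(x) - f(-2)| = |3x + 5 - (-1)| = |3(x - (-2))| = 3|x - (-2)|.
We need 3|x - (-2)| < 1/12, i.e. |x - (-2)| < 1/12 / 3 = 1/36.
So any delta <= 1/36 works. Conversely, if delta > 1/36, then x = -2 + 1/36 satisfies |x - (-2)| = 1/36 < delta but |f(x) - f(-2)| = 3 * 1/36 = 1/12, which is not < 1/12; so no larger delta works.
Hence the largest such delta is 1/36.

1/36


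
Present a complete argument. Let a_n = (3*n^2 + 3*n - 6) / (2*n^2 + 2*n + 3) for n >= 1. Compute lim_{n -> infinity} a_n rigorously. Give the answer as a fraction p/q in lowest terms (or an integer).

Divide numerator and denominator by n^2, the highest power:
numerator / n^2 = 3 + 3/n - 6/n^2
denominator / n^2 = 2 + 2/n + 3/n^2
As n -> infinity, all terms of the form c/n^k (k >= 1) tend to 0.
So numerator / n^2 -> 3 and denominator / n^2 -> 2.
Therefore lim a_n = 3/2.

3/2


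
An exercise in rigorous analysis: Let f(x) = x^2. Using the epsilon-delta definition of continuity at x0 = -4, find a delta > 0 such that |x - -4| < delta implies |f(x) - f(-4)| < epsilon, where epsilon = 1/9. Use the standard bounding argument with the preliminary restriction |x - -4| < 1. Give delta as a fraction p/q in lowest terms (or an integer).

Factor: |x^2 - (-4)^2| = |x - -4| * |x + -4|.
Impose |x - -4| < 1 first. Then |x + -4| = |(x - -4) + 2*(-4)| <= |x - -4| + 2*|-4| < 1 + 8 = 9.
So |x^2 - (-4)^2| < delta * 9.
We need delta * 9 <= 1/9, i.e. delta <= 1/9/9 = 1/81.
Since 1/81 < 1, this is tighter than 1; take delta = 1/81.
So delta = 1/81 works.

1/81


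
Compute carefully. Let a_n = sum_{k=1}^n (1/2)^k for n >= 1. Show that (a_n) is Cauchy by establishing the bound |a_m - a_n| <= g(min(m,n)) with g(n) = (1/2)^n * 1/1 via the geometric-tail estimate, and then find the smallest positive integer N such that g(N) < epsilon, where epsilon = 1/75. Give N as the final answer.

For m > n >= 1: |a_m - a_n| = sum_{k=n+1}^m (1/2)^k < sum_{k=n+1}^infinity (1/2)^k = (1/2)^(n+1) / (1 - 1/2) = (1/2)^n * (1/2) * (2/1) = (1/2)^n * 1/1.
So g(n) = (1/2)^n / 1. Since g(n) -> 0, (a_n) is Cauchy.
Now solve g(N) < 1/75: (1/2)^N / 1 < 1/75 <=> 2^N > 1 / (1 * 1/75) = 75.
Check powers of 2: 2^6 = 64 <= 75, 2^7 = 128 > 75.
So the smallest such N is 7. Check: g(7) = 1/(1 * 128) = 1/128 < 1/75.

7


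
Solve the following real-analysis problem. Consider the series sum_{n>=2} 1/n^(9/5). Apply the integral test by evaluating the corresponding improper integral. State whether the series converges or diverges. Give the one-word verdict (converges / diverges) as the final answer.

Let f(x) = x^(-9/5). Then f is positive, continuous, and decreasing on [2, infinity), so the integral test applies.
Compute the improper integral int_{2}^infinity f(x) dx:
  antiderivative F(x) = -5/(4*x^(4/5)).
  As x -> infinity, F(x) -> 0 (since p = 9/5 > 1).
  So int = F(infinity) - F(2) = 0 - (-5*2^(1/5)/8) = 5*2^(1/5)/8.
  Finite, so by the integral test, the series converges.

converges


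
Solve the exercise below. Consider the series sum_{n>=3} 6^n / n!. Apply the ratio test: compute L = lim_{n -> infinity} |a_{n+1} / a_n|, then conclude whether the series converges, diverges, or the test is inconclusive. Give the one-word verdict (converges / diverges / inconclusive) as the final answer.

Let a_n denote the general term. Form the ratio a_{n+1}/a_n and simplify:
a_{n+1}/a_n = 6/(n + 1)
Take the limit as n -> infinity: L = 0.
Since L = 0 < 1, the ratio test implies the series converges.

converges


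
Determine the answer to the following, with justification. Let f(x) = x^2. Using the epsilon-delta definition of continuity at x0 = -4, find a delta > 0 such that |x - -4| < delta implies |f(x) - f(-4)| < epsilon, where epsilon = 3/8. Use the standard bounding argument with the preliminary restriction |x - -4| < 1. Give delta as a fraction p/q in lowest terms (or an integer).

Factor: |x^2 - (-4)^2| = |x - -4| * |x + -4|.
Impose |x - -4| < 1 first. Then |x + -4| = |(x - -4) + 2*(-4)| <= |x - -4| + 2*|-4| < 1 + 8 = 9.
So |x^2 - (-4)^2| < delta * 9.
We need delta * 9 <= 3/8, i.e. delta <= 3/8/9 = 1/24.
Since 1/24 < 1, this is tighter than 1; take delta = 1/24.
So delta = 1/24 works.

1/24


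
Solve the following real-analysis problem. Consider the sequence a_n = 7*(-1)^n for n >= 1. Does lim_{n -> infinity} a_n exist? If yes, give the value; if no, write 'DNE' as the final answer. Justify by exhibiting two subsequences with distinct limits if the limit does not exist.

Examine the behaviour of a_n along subsequences.
Even-n subsequence a_{2k} = 7 -> 7. Odd-n subsequence a_{2k+1} = -7 -> -7.
Since these two subsequential limits are 7 and -7, distinct, the full sequence cannot converge (a convergent sequence has all subsequences tending to the same limit). So lim a_n does not exist.

DNE


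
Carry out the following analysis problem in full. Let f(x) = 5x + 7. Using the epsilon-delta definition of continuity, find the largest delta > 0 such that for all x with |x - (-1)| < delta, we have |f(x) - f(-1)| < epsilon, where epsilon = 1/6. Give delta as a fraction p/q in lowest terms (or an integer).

We compute f(-1) = 5*(-1) + 7 = 2.
|f(x) - f(-1)| = |5x + 7 - (2)| = |5(x - (-1))| = 5|x - (-1)|.
We need 5|x - (-1)| < 1/6, i.e. |x - (-1)| < 1/6 / 5 = 1/30.
So any delta <= 1/30 works. Conversely, if delta > 1/30, then x = -1 + 1/30 satisfies |x - (-1)| = 1/30 < delta but |f(x) - f(-1)| = 5 * 1/30 = 1/6, which is not < 1/6; so no larger delta works.
Hence the largest such delta is 1/30.

1/30


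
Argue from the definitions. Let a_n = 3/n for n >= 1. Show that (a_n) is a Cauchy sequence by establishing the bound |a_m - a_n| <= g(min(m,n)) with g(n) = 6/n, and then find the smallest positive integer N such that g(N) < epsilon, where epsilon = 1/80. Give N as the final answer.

For any m, n >= 1, by the triangle inequality:
|a_m - a_n| = |3/m - 3/n| <= 3*1/m + 3*1/n <= 6/min(m,n).
So g(n) = 6/n bounds the Cauchy difference. Since g(n) -> 0, (a_n) is Cauchy.
Now solve g(N) < 1/80: 6/N < 1/80 <=> N > 6 / (1/80) = 480.
The smallest integer strictly greater than 480 is N = 481.
Check: g(481) = 6/481 = 6/481 < 1/80; g(480) = 1/80 >= 1/80. So N = 481.

481


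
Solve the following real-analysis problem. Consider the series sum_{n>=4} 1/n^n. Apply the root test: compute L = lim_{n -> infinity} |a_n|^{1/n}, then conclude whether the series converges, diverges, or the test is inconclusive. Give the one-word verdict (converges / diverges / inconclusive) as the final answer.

Let a_n denote the general term. Form |a_n|^(1/n) and simplify:
|a_n|^(1/n) = 1/n
Take the limit as n -> infinity: L = 0.
Since L = 0 < 1, the root test implies convergence.

converges


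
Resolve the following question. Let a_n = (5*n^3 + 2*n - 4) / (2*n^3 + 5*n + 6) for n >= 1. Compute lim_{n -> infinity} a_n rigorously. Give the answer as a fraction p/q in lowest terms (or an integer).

Divide numerator and denominator by n^3, the highest power:
numerator / n^3 = 5 + 2/n^2 - 4/n^3
denominator / n^3 = 2 + 5/n^2 + 6/n^3
As n -> infinity, all terms of the form c/n^k (k >= 1) tend to 0.
So numerator / n^3 -> 5 and denominator / n^3 -> 2.
Therefore lim a_n = 5/2.

5/2


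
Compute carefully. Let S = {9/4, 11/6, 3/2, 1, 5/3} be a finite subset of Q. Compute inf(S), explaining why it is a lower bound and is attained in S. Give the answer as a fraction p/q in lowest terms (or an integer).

S is finite, so inf(S) = min(S).
Sorted increasing:
1, 3/2, 5/3, 11/6, 9/4
The extremum is 1.
For every x in S, x >= 1. And 1 is in S, so it is attained.
Therefore inf(S) = 1.

1


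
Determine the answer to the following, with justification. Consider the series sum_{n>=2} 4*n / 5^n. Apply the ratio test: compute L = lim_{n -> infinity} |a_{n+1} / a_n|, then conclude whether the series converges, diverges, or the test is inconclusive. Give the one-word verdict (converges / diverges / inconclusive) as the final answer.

Let a_n denote the general term. Form the ratio a_{n+1}/a_n and simplify:
a_{n+1}/a_n = (n + 1)/(5*n)
Take the limit as n -> infinity: L = 1/5.
Since L = 1/5 < 1, the ratio test implies the series converges.

converges


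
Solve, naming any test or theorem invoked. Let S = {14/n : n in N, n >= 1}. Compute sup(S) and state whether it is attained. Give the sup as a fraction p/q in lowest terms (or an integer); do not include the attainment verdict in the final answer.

Analysis:
- Values: 14, 7, 14/3, 7/2, ... strictly decreasing.
- The maximum is 14 (n=1); sup = 14 (attained).
- The set is bounded below by 0; 14/n -> 0 so 0 is the greatest lower bound.
- 0 is not in the set, so inf = 0 is not attained.
Conclusion: sup(S) = 14, attained in S.

14


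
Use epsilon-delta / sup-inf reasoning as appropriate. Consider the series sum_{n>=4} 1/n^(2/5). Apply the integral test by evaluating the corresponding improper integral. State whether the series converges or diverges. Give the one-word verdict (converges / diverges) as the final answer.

Let f(x) = x^(-2/5). Then f is positive, continuous, and decreasing on [4, infinity), so the integral test applies.
Compute the improper integral int_{4}^infinity f(x) dx:
  antiderivative F(x) = 5*x^(3/5)/3.
  As x -> infinity, F(x) -> infinity (since p = 2/5 < 1).
  So the integral diverges. By the integral test, the series diverges.

diverges


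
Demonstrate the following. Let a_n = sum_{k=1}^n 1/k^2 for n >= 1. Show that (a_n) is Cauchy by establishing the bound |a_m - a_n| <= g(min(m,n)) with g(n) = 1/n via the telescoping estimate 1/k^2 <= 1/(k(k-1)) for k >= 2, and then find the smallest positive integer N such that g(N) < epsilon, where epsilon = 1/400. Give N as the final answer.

For m > n >= 1: |a_m - a_n| = sum_{k=n+1}^m 1/k^2.
Use 1/k^2 <= 1/(k(k-1)) = 1/(k-1) - 1/k for k >= 2:
sum_{k=n+1}^m 1/k^2 <= sum_{k=n+1}^m (1/(k-1) - 1/k) = 1/n - 1/m <= 1/n.
By symmetry the same bound holds with n,m swapped, so |a_m - a_n| <= 1/min(m,n) = g(min(m,n)). Since g(n) -> 0, (a_n) is Cauchy.
Now solve g(N) < 1/400: 1/N < 1/400 <=> N > 1/(1/400) = 400.
The smallest integer strictly greater than 400 is N = 401.
Check: g(401) = 1/401 < 1/400; g(400) = 1/400 >= 1/400. So N = 401.

401


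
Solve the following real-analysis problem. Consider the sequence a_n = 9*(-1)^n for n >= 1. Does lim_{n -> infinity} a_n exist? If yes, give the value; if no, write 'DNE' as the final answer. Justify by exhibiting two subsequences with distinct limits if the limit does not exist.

Examine the behaviour of a_n along subsequences.
Even-n subsequence a_{2k} = 9 -> 9. Odd-n subsequence a_{2k+1} = -9 -> -9.
Since these two subsequential limits are 9 and -9, distinct, the full sequence cannot converge (a convergent sequence has all subsequences tending to the same limit). So lim a_n does not exist.

DNE


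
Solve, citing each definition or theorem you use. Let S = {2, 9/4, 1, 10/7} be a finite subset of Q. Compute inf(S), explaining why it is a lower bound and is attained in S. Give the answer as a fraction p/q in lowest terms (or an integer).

S is finite, so inf(S) = min(S).
Sorted increasing:
1, 10/7, 2, 9/4
The extremum is 1.
For every x in S, x >= 1. And 1 is in S, so it is attained.
Therefore inf(S) = 1.

1


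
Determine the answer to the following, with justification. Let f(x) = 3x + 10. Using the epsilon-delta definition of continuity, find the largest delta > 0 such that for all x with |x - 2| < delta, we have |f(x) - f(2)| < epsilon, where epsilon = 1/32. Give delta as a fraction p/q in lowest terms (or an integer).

We compute f(2) = 3*(2) + 10 = 16.
|f(x) - f(2)| = |3x + 10 - (16)| = |3(x - 2)| = 3|x - 2|.
We need 3|x - 2| < 1/32, i.e. |x - 2| < 1/32 / 3 = 1/96.
So any delta <= 1/96 works. Conversely, if delta > 1/96, then x = 2 + 1/96 satisfies |x - 2| = 1/96 < delta but |f(x) - f(2)| = 3 * 1/96 = 1/32, which is not < 1/32; so no larger delta works.
Hence the largest such delta is 1/96.

1/96


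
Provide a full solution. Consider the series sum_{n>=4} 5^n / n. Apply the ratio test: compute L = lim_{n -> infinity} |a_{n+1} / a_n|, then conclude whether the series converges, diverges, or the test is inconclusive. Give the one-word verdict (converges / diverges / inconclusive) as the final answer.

Let a_n denote the general term. Form the ratio a_{n+1}/a_n and simplify:
a_{n+1}/a_n = 5*n/(n + 1)
Take the limit as n -> infinity: L = 5.
Since L = 5 > 1 (or L = infinity), the ratio test implies the series diverges.

diverges


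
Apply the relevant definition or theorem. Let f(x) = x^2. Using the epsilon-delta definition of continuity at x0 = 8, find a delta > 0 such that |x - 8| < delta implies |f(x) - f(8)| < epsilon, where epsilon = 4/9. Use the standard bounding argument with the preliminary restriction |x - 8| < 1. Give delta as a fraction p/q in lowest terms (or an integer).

Factor: |x^2 - (8)^2| = |x - 8| * |x + 8|.
Impose |x - 8| < 1 first. Then |x + 8| = |(x - 8) + 2*(8)| <= |x - 8| + 2*|8| < 1 + 16 = 17.
So |x^2 - (8)^2| < delta * 17.
We need delta * 17 <= 4/9, i.e. delta <= 4/9/17 = 4/153.
Since 4/153 < 1, this is tighter than 1; take delta = 4/153.
So delta = 4/153 works.

4/153


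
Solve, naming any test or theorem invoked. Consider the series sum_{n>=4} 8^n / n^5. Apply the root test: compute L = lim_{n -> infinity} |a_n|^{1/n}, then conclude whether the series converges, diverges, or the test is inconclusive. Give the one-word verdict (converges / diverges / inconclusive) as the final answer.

Let a_n denote the general term. Form |a_n|^(1/n) and simplify:
|a_n|^(1/n) = 8/n^(5/n)
Take the limit as n -> infinity: L = 8.
Since L = 8 > 1, the root test implies divergence.

diverges


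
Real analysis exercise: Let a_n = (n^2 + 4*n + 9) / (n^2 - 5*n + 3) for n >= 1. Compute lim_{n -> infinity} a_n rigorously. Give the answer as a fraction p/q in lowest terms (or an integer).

Divide numerator and denominator by n^2, the highest power:
numerator / n^2 = 1 + 4/n + 9/n^2
denominator / n^2 = 1 - 5/n + 3/n^2
As n -> infinity, all terms of the form c/n^k (k >= 1) tend to 0.
So numerator / n^2 -> 1 and denominator / n^2 -> 1.
Therefore lim a_n = 1.

1


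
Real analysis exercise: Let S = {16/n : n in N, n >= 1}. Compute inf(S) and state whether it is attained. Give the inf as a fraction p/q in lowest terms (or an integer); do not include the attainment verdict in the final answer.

Analysis:
- Values: 16, 8, 16/3, 4, ... strictly decreasing.
- The maximum is 16 (n=1); sup = 16 (attained).
- The set is bounded below by 0; 16/n -> 0 so 0 is the greatest lower bound.
- 0 is not in the set, so inf = 0 is not attained.
Conclusion: inf(S) = 0, not attained in S.

0


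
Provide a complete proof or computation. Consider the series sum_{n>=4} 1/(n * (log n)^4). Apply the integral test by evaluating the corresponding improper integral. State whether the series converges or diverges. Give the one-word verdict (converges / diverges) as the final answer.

Let f(x) = 1/(x*log(x)^4). Then f is positive, continuous, and decreasing on [4, infinity), so the integral test applies.
Compute the improper integral int_{4}^infinity f(x) dx:
  antiderivative F(x) = -1/(3*log(x)^3).
  F(x) -> 0 as x -> infinity.  int = 0 - F(4) = 1/(3*log(4)^3) < infinity. By the integral test, the series converges.

converges


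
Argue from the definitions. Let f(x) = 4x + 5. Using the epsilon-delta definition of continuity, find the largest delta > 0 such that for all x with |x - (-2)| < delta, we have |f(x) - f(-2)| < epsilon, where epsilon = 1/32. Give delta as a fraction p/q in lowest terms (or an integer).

We compute f(-2) = 4*(-2) + 5 = -3.
|f(x) - f(-2)| = |4x + 5 - (-3)| = |4(x - (-2))| = 4|x - (-2)|.
We need 4|x - (-2)| < 1/32, i.e. |x - (-2)| < 1/32 / 4 = 1/128.
So any delta <= 1/128 works. Conversely, if delta > 1/128, then x = -2 + 1/128 satisfies |x - (-2)| = 1/128 < delta but |f(x) - f(-2)| = 4 * 1/128 = 1/32, which is not < 1/32; so no larger delta works.
Hence the largest such delta is 1/128.

1/128


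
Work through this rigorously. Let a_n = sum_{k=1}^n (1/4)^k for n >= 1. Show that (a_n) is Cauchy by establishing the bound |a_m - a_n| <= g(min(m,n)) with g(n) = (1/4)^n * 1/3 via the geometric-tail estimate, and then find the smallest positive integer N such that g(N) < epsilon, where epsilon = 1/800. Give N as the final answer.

For m > n >= 1: |a_m - a_n| = sum_{k=n+1}^m (1/4)^k < sum_{k=n+1}^infinity (1/4)^k = (1/4)^(n+1) / (1 - 1/4) = (1/4)^n * (1/4) * (4/3) = (1/4)^n * 1/3.
So g(n) = (1/4)^n / 3. Since g(n) -> 0, (a_n) is Cauchy.
Now solve g(N) < 1/800: (1/4)^N / 3 < 1/800 <=> 4^N > 1 / (3 * 1/800) = 800/3.
Check powers of 4: 4^4 = 256 <= 800/3, 4^5 = 1024 > 800/3.
So the smallest such N is 5. Check: g(5) = 1/(3 * 1024) = 1/3072 < 1/800.

5


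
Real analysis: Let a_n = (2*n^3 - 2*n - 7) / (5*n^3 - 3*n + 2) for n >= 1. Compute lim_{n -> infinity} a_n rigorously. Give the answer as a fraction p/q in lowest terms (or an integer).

Divide numerator and denominator by n^3, the highest power:
numerator / n^3 = 2 - 2/n^2 - 7/n^3
denominator / n^3 = 5 - 3/n^2 + 2/n^3
As n -> infinity, all terms of the form c/n^k (k >= 1) tend to 0.
So numerator / n^3 -> 2 and denominator / n^3 -> 5.
Therefore lim a_n = 2/5.

2/5


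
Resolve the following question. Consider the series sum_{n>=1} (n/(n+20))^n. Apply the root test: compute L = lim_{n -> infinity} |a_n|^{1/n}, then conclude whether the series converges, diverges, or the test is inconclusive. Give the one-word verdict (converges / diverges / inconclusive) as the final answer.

Let a_n denote the general term. Form |a_n|^(1/n) and simplify:
|a_n|^(1/n) = n/(n + 20)
Take the limit as n -> infinity: L = 1.
Since L = 1, the root test is inconclusive. (In fact a_n = (n/(n+20))^n -> e^(-20) != 0, so the nth-term test shows divergence; but the root test itself gives no conclusion.)

inconclusive


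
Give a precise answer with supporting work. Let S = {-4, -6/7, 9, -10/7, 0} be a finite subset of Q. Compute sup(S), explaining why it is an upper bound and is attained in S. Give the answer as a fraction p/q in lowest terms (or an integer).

S is finite, so sup(S) = max(S).
Sorted decreasing:
9, 0, -6/7, -10/7, -4
The extremum is 9.
For every x in S, x <= 9. And 9 is in S, so it is attained.
Therefore sup(S) = 9.

9


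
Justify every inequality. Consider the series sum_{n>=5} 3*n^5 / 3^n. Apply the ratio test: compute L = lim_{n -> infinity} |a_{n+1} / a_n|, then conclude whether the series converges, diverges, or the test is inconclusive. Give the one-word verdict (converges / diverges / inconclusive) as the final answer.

Let a_n denote the general term. Form the ratio a_{n+1}/a_n and simplify:
a_{n+1}/a_n = (n + 1)^5/(3*n^5)
Take the limit as n -> infinity: L = 1/3.
Since L = 1/3 < 1, the ratio test implies the series converges.

converges


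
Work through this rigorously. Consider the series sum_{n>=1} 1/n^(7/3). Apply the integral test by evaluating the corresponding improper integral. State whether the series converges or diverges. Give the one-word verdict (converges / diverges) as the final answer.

Let f(x) = x^(-7/3). Then f is positive, continuous, and decreasing on [1, infinity), so the integral test applies.
Compute the improper integral int_{1}^infinity f(x) dx:
  antiderivative F(x) = -3/(4*x^(4/3)).
  As x -> infinity, F(x) -> 0 (since p = 7/3 > 1).
  So int = F(infinity) - F(1) = 0 - (-3/4) = 3/4.
  Finite, so by the integral test, the series converges.

converges


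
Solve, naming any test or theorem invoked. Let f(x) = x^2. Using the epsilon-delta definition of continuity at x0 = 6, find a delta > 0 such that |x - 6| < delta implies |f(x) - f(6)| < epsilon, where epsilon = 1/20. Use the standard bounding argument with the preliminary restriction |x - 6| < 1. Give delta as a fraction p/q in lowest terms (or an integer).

Factor: |x^2 - (6)^2| = |x - 6| * |x + 6|.
Impose |x - 6| < 1 first. Then |x + 6| = |(x - 6) + 2*(6)| <= |x - 6| + 2*|6| < 1 + 12 = 13.
So |x^2 - (6)^2| < delta * 13.
We need delta * 13 <= 1/20, i.e. delta <= 1/20/13 = 1/260.
Since 1/260 < 1, this is tighter than 1; take delta = 1/260.
So delta = 1/260 works.

1/260


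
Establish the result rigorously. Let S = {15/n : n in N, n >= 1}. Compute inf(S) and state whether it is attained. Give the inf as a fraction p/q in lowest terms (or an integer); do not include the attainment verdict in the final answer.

Analysis:
- Values: 15, 15/2, 5, 15/4, ... strictly decreasing.
- The maximum is 15 (n=1); sup = 15 (attained).
- The set is bounded below by 0; 15/n -> 0 so 0 is the greatest lower bound.
- 0 is not in the set, so inf = 0 is not attained.
Conclusion: inf(S) = 0, not attained in S.

0


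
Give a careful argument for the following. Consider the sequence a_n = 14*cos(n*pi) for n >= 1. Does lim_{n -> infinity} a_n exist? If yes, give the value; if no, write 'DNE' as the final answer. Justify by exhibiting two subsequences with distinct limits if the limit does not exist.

Examine the behaviour of a_n along subsequences.
cos(n*pi) = (-1)^n, so a_n = 14*(-1)^n. a_{2k} = 14 -> 14. a_{2k+1} = -14 -> -14.
Since these two subsequential limits are 14 and -14, distinct, the full sequence cannot converge (a convergent sequence has all subsequences tending to the same limit). So lim a_n does not exist.

DNE


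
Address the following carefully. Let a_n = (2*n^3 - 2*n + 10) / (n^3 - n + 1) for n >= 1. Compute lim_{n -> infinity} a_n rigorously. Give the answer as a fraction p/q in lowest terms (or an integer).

Divide numerator and denominator by n^3, the highest power:
numerator / n^3 = 2 - 2/n^2 + 10/n^3
denominator / n^3 = 1 - 1/n^2 + n^(-3)
As n -> infinity, all terms of the form c/n^k (k >= 1) tend to 0.
So numerator / n^3 -> 2 and denominator / n^3 -> 1.
Therefore lim a_n = 2.

2


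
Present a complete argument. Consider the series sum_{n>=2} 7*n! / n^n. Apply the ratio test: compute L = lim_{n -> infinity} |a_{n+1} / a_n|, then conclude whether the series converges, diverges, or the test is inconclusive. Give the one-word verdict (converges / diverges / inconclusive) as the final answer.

Let a_n denote the general term. Form the ratio a_{n+1}/a_n and simplify:
a_{n+1}/a_n = (n/(n + 1))^n
Take the limit as n -> infinity: L = exp(-1).
Since L = exp(-1) < 1, the ratio test implies the series converges.

converges


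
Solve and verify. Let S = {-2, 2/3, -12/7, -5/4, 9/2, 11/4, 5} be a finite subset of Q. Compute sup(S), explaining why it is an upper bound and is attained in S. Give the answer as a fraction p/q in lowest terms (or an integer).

S is finite, so sup(S) = max(S).
Sorted decreasing:
5, 9/2, 11/4, 2/3, -5/4, -12/7, -2
The extremum is 5.
For every x in S, x <= 5. And 5 is in S, so it is attained.
Therefore sup(S) = 5.

5


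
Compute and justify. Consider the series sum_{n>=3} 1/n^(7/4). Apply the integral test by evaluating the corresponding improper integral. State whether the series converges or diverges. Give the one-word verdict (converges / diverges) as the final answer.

Let f(x) = x^(-7/4). Then f is positive, continuous, and decreasing on [3, infinity), so the integral test applies.
Compute the improper integral int_{3}^infinity f(x) dx:
  antiderivative F(x) = -4/(3*x^(3/4)).
  As x -> infinity, F(x) -> 0 (since p = 7/4 > 1).
  So int = F(infinity) - F(3) = 0 - (-4*3^(1/4)/9) = 4*3^(1/4)/9.
  Finite, so by the integral test, the series converges.

converges


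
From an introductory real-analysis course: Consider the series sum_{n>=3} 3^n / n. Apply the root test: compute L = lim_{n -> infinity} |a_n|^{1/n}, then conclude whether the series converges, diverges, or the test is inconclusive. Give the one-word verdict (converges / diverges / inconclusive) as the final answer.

Let a_n denote the general term. Form |a_n|^(1/n) and simplify:
|a_n|^(1/n) = 3/n^(1/n)
Take the limit as n -> infinity: L = 3.
Since L = 3 > 1, the root test implies divergence.

diverges


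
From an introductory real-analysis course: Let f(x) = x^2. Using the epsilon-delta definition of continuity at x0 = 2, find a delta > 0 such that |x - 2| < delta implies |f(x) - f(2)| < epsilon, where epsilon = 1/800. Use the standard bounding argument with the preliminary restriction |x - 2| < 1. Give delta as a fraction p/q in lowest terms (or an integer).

Factor: |x^2 - (2)^2| = |x - 2| * |x + 2|.
Impose |x - 2| < 1 first. Then |x + 2| = |(x - 2) + 2*(2)| <= |x - 2| + 2*|2| < 1 + 4 = 5.
So |x^2 - (2)^2| < delta * 5.
We need delta * 5 <= 1/800, i.e. delta <= 1/800/5 = 1/4000.
Since 1/4000 < 1, this is tighter than 1; take delta = 1/4000.
So delta = 1/4000 works.

1/4000


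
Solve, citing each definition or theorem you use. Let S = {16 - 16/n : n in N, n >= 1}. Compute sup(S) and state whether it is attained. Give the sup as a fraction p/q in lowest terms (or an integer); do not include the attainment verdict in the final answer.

Analysis:
- Values: 0, 8, 32/3, 12, ... strictly increasing.
- Minimum is 0 (n=1); inf = 0 (attained).
- 16 - 16/n -> 16 from below; sup = 16, not attained.
Conclusion: sup(S) = 16, not attained in S.

16


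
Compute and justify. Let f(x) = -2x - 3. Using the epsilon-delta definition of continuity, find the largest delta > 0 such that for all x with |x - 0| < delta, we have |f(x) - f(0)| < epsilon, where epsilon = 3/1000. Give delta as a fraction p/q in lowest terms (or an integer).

We compute f(0) = -2*(0) - 3 = -3.
|f(x) - f(0)| = |-2x - 3 - (-3)| = |-2(x - 0)| = 2|x - 0|.
We need 2|x - 0| < 3/1000, i.e. |x - 0| < 3/1000 / 2 = 3/2000.
So any delta <= 3/2000 works. Conversely, if delta > 3/2000, then x = 0 + 3/2000 satisfies |x - 0| = 3/2000 < delta but |f(x) - f(0)| = 2 * 3/2000 = 3/1000, which is not < 3/1000; so no larger delta works.
Hence the largest such delta is 3/2000.

3/2000


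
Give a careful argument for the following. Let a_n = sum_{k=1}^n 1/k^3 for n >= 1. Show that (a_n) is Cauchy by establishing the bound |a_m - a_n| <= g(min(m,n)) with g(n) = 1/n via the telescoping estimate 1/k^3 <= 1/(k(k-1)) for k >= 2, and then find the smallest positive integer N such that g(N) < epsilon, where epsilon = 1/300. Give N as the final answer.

For m > n >= 1: |a_m - a_n| = sum_{k=n+1}^m 1/k^3.
Use 1/k^3 <= 1/(k(k-1)) = 1/(k-1) - 1/k for k >= 2 (which holds since k^3 >= k^2 >= k(k-1) for k >= 2):
sum_{k=n+1}^m 1/k^3 <= sum_{k=n+1}^m (1/(k-1) - 1/k) = 1/n - 1/m <= 1/n.
By symmetry the same bound holds with n,m swapped, so |a_m - a_n| <= 1/min(m,n) = g(min(m,n)). Since g(n) -> 0, (a_n) is Cauchy.
Now solve g(N) < 1/300: 1/N < 1/300 <=> N > 1/(1/300) = 300.
The smallest integer strictly greater than 300 is N = 301.
Check: g(301) = 1/301 < 1/300; g(300) = 1/300 >= 1/300. So N = 301.

301
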